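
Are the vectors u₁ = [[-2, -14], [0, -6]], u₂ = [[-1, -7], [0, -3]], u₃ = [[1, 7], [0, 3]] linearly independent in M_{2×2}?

Write each element as a coordinate vector in ℝ⁴ using {E₁₁, E₁₂, E₂₁, E₂₂}.
Place the vectors as rows of a 3×4 matrix and reduce to echelon form.
The reduction yields 1 nonzero row, so the rank is 1.
Since rank 1 < 3, the set is linearly dependent.

linearly dependent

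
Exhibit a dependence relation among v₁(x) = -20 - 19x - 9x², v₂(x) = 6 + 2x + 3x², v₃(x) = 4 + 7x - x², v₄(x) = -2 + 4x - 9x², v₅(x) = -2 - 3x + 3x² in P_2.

v₁ + v₂ + 3v₃ - v₄ = 0

Pass to coordinate vectors relative to the basis {1, x, x²}.
Set up α₁v₁ + … + α₅v₅ = 0 and solve the homogeneous system.
A generator of the null space is (1, 1, 3, -1, 0).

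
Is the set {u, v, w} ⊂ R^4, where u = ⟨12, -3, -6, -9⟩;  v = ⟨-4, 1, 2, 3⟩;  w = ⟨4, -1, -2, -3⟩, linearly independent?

linearly dependent

Place the vectors as rows of a 3×4 matrix and reduce to echelon form.
The reduction yields 1 nonzero row, so the rank is 1.
Since rank 1 < 3, the set is linearly dependent.
Indeed u + 3v = 0.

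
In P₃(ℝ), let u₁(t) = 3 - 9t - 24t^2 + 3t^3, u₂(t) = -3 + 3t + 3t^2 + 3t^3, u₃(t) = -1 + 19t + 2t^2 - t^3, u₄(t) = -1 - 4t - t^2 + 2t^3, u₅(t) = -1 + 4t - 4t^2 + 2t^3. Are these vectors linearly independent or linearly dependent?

linearly dependent

Take coordinates with respect to the standard basis {1, t, …, t^3}.
There are 5 vectors in a 4-dimensional space, so they cannot be linearly independent.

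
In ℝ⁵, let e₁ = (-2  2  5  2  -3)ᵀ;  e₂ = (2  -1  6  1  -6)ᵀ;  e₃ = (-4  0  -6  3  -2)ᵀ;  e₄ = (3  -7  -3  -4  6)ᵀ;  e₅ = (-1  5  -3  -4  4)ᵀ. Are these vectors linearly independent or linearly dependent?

Form the 5×5 matrix with these as columns; its determinant is -3930.
A nonzero determinant means the columns are linearly independent.

linearly independent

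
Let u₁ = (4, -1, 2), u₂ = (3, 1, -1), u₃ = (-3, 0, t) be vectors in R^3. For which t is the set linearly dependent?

t = -3/7

Dependence holds iff the 3×3 matrix [u₁ u₂ u₃] is singular.
The determinant works out to 7*t + 3.
Solving 7*t + 3 = 0 yields t = -3/7.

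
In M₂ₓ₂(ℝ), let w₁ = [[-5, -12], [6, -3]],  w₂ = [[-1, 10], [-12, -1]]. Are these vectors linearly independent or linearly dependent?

linearly independent

Write each element as a coordinate vector in ℝ⁴ using {E₁₁, E₁₂, E₂₁, E₂₂}.
Place the vectors as rows of a 2×4 matrix and reduce to echelon form.
The reduction yields 2 nonzero rows, so the rank is 2.
Since rank = 2 (the number of vectors), the set is linearly independent.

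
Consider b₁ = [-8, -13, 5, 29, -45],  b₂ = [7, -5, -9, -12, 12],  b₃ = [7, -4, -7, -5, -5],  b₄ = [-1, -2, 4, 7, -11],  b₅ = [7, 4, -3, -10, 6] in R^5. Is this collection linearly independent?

linearly dependent

Place the vectors as rows of a 5×5 matrix and reduce to echelon form.
The reduction yields 4 nonzero rows, so the rank is 4.
Since rank 4 < 5, the set is linearly dependent.
Indeed b₁ + b₂ - 2b₃ - b₄ + 2b₅ = 0.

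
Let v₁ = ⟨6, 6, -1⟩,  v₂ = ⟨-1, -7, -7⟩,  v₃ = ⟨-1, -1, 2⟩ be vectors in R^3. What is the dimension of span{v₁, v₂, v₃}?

Form the matrix with v₁, v₂, v₃ as columns and reduce.
There are 3 pivot columns, so rank = 3.

dim = 3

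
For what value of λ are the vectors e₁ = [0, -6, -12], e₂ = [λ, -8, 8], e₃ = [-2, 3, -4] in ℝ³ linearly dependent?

Dependence holds iff the 3×3 matrix [e₁ e₂ e₃] is singular.
Expanding, det = 288 - 60*λ.
This vanishes exactly when λ = 24/5.

λ = 24/5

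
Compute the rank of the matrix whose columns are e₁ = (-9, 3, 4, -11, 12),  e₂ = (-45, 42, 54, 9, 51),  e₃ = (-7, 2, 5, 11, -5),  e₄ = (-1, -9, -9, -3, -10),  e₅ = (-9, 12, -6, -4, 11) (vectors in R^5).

Put the 5×5 matrix [e₁|e₂|e₃|e₄|e₅] into echelon form.
There are 4 pivot columns, so rank = 4.

rank 4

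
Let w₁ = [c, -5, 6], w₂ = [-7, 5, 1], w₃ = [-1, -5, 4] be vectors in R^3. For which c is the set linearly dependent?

c = -21/5

The set is linearly dependent precisely when det[w₁; w₂; w₃] = 0.
The determinant works out to 25*c + 105.
Setting this to zero gives c = -21/5.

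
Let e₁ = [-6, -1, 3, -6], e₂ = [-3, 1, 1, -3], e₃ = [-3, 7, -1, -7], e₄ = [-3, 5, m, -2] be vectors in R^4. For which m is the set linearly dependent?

m = -1/3

Place the vectors as rows of a 4×4 matrix; dependence ⇔ determinant zero.
Cofactor expansion gives det = -36*m - 12.
Solving -36*m - 12 = 0 yields m = -1/3.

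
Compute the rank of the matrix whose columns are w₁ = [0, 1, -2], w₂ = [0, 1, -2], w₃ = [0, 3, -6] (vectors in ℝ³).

rank 1

Form the matrix with w₁, w₂, w₃ as columns and reduce.
The echelon form has 1 nonzero row, so the rank is 1.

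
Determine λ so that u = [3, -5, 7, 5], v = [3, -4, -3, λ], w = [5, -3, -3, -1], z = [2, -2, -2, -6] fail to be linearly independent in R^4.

The set is linearly dependent precisely when det[u; v; w; z] = 0.
Cofactor expansion gives det = -48*λ - 656.
Setting this to zero gives λ = -41/3.

λ = -41/3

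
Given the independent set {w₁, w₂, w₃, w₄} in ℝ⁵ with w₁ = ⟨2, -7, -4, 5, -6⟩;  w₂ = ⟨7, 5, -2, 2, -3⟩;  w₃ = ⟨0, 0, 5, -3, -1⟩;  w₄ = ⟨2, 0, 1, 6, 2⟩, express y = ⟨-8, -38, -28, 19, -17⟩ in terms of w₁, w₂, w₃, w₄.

y = 4w₁ - 2w₂ - 3w₃ - w₄

Since w₁, w₂, w₃, w₄ are independent, the coefficients expressing y are uniquely determined by a linear system.
Back-substitution yields (c₁, …, c₄) = (4, -2, -3, -1).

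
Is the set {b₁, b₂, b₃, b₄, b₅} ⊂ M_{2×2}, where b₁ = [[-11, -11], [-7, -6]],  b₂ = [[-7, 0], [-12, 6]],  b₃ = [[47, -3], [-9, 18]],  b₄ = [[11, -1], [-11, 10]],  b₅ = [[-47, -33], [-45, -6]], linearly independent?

Write each element as a coordinate vector in ℝ⁴ using {E₁₁, E₁₂, E₂₁, E₂₂}.
There are 5 vectors in a 4-dimensional space, so they cannot be linearly independent.

linearly dependent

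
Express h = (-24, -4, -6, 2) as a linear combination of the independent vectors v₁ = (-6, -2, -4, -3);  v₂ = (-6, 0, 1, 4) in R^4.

Write h = a₁v₁ + a₂v₂ and equate components.
Back-substitution yields (a₁, a₂) = (2, 2).

h = 2v₁ + 2v₂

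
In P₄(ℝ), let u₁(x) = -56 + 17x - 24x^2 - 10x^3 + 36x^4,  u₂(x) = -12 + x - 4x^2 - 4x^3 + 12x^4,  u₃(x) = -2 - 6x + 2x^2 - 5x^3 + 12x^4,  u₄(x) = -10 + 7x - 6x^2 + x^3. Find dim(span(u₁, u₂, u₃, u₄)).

2

Represent each element by its coordinate vector in ℝ⁵.
Put the 5×4 matrix [u₁|u₂|u₃|u₄] into echelon form.
Reduction leaves 2 leading entries, giving rank 2.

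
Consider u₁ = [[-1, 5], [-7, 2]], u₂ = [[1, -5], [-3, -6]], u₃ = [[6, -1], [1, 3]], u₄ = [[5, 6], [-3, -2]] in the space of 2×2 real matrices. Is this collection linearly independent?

linearly independent

Take coordinates with respect to the standard basis {E₁₁, E₁₂, E₂₁, E₂₂}.
Place the vectors as rows of a 4×4 matrix and reduce to echelon form.
The reduction yields 4 nonzero rows, so the rank is 4.
Since rank = 4 (the number of vectors), the set is linearly independent.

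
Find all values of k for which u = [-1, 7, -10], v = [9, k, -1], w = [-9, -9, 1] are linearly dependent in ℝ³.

k = 9

The set is linearly dependent precisely when det[u; v; w] = 0.
The determinant works out to 819 - 91*k.
This vanishes exactly when k = 9.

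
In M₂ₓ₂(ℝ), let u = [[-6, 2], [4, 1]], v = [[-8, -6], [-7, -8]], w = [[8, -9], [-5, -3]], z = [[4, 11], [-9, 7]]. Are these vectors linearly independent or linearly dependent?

linearly independent

Write each element as a coordinate vector in ℝ⁴ using {E₁₁, E₁₂, E₂₁, E₂₂}.
Form the 4×4 matrix with these as columns; its determinant is 3672.
A nonzero determinant means the columns are linearly independent.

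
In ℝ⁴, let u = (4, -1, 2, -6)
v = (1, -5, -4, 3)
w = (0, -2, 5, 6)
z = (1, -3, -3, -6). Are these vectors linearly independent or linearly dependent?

linearly independent

Row-reduce the matrix whose columns are u, v, w, z.
The reduction yields 4 nonzero rows, so the rank is 4.
Since rank = 4 (the number of vectors), the set is linearly independent.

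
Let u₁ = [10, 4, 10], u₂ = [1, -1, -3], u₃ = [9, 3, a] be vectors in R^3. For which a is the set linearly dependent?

a = 51/7

The set is linearly dependent precisely when det[u₁; u₂; u₃] = 0.
Expanding, det = 102 - 14*a.
This vanishes exactly when a = 51/7.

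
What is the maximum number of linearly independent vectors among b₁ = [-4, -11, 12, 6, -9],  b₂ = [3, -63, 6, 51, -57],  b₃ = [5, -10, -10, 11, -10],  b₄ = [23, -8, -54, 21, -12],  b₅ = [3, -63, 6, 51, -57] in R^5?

2

Row-reduce the 5×5 matrix with these as rows.
Exactly 2 pivots survive; hence the rank is 2.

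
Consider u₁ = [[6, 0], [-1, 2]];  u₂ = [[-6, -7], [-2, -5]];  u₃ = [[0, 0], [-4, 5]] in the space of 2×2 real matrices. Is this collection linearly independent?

linearly independent

Take coordinates with respect to the standard basis {E₁₁, E₁₂, E₂₁, E₂₂}.
Place the vectors as rows of a 3×4 matrix and reduce to echelon form.
The reduction yields 3 nonzero rows, so the rank is 3.
Since rank = 3 (the number of vectors), the set is linearly independent.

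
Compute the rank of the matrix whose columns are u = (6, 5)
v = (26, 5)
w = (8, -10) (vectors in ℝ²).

Form the matrix with u, v, w as columns and reduce.
There are 2 pivot columns, so rank = 2.
(With 3 elements in a 2-dimensional space the rank is at most 2.)

rank 2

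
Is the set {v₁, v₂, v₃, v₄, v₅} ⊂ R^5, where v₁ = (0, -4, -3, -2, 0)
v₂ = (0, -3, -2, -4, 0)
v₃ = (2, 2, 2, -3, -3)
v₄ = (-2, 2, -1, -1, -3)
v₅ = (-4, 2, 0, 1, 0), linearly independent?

linearly independent

Form the 5×5 matrix with these as columns; its determinant is -156.
A nonzero determinant means the columns are linearly independent.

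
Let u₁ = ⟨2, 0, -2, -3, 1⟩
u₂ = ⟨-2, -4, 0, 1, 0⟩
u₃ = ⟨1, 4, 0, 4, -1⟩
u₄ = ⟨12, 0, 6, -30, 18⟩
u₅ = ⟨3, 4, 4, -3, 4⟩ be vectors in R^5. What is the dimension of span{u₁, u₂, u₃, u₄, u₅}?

Put the 5×5 matrix [u₁|u₂|u₃|u₄|u₅] into echelon form.
The echelon form has 4 nonzero rows, so the rank is 4.

4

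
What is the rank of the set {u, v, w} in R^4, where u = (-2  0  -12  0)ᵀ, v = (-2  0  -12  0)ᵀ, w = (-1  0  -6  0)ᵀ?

Put the 4×3 matrix [u|v|w] into echelon form.
There is 1 pivot column, so rank = 1.

rank 1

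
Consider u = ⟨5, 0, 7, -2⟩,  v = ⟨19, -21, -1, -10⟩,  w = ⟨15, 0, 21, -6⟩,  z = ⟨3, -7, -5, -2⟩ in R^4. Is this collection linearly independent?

linearly dependent

One vector is a scalar multiple of another, so the set is dependent.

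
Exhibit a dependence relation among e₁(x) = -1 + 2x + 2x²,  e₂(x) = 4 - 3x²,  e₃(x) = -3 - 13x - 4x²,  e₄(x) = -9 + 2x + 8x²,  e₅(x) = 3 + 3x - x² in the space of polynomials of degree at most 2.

e₁ - 2e₂ - e₄ = 0

Write each element as a vector in ℝ³ using {1, x, x²}.
Row-reduce the matrix with e₁, e₂, e₃, e₄, e₅ as columns; the null space gives the coefficients.
One solution (up to scaling) is (1, -2, 0, -1, 0).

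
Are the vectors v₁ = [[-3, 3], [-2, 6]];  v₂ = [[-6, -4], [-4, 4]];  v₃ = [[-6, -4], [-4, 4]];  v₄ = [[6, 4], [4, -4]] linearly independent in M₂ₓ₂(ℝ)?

Take coordinates with respect to the standard basis {E₁₁, E₁₂, E₂₁, E₂₂}.
Row-reduce the matrix whose columns are v₁, v₂, v₃, v₄.
The reduction yields 2 nonzero rows, so the rank is 2.
Since rank 2 < 4, the set is linearly dependent.
Indeed v₂ - v₃ = 0.

linearly dependent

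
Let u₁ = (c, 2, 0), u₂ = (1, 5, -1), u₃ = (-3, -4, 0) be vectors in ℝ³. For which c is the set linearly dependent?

c = 3/2

The set is linearly dependent precisely when det[u₁; u₂; u₃] = 0.
The determinant works out to 6 - 4*c.
This vanishes exactly when c = 3/2.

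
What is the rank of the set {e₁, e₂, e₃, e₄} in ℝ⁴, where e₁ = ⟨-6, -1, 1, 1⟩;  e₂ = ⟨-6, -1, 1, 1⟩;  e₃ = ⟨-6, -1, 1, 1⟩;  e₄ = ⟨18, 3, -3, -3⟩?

1

Form the matrix with e₁, e₂, e₃, e₄ as columns and reduce.
There is 1 pivot column, so rank = 1.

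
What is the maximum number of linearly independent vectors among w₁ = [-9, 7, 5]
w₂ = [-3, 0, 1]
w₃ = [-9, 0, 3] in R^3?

Form the matrix with w₁, w₂, w₃ as columns and reduce.
Exactly 2 pivots survive; hence the rank is 2.

2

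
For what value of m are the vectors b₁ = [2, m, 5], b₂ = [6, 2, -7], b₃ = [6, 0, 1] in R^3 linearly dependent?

The set is linearly dependent precisely when det[b₁; b₂; b₃] = 0.
Expanding, det = -48*m - 56.
Solving -48*m - 56 = 0 yields m = -7/6.

m = -7/6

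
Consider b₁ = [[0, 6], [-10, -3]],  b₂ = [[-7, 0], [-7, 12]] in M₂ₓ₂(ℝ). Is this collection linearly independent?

linearly independent

Write each element as a coordinate vector in ℝ⁴ using {E₁₁, E₁₂, E₂₁, E₂₂}.
Place the vectors as rows of a 2×4 matrix and reduce to echelon form.
The reduction yields 2 nonzero rows, so the rank is 2.
Since rank = 2 (the number of vectors), the set is linearly independent.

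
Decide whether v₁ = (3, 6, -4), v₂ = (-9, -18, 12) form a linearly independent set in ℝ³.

One vector is a scalar multiple of another, so the set is dependent.

linearly dependent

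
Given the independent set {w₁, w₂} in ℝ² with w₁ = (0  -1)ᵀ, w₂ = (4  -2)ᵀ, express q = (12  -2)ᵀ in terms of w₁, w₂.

q = -4w₁ + 3w₂

Set up the augmented matrix [w₁ | w₂ | q] and row-reduce.
Back-substitution yields (a₁, a₂) = (-4, 3).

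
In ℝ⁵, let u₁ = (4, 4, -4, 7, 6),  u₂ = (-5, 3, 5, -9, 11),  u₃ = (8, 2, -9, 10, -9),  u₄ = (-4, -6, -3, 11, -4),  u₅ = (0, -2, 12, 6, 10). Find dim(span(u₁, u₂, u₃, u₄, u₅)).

Form the matrix with u₁, u₂, u₃, u₄, u₅ as columns and reduce.
Reduction leaves 5 leading entries, giving rank 5.

5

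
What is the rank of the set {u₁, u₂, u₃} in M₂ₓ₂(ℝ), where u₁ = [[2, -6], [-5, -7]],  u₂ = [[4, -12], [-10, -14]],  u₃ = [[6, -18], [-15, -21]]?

Represent each element by its coordinate vector in ℝ⁴.
Apply Gaussian elimination to the matrix whose rows are u₁, u₂, u₃.
Reduction leaves 1 leading entry, giving rank 1.

1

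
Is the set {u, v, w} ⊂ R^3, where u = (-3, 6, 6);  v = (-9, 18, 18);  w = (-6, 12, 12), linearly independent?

Row-reduce the matrix whose columns are u, v, w.
The reduction yields 1 nonzero row, so the rank is 1.
Since rank 1 < 3, the set is linearly dependent.
Indeed 3u - v = 0.

linearly dependent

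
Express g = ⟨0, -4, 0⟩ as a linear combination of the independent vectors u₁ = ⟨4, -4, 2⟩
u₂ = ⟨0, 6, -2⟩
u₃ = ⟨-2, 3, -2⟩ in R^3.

Write g = a₁u₁ + … + a₃u₃ and equate components.
The system has the unique solution (a₁, a₂, a₃) = (1, -1, 2).

g = u₁ - u₂ + 2u₃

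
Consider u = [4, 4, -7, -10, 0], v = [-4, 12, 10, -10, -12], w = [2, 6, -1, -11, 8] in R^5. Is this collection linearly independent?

Row-reduce the matrix whose columns are u, v, w.
The reduction yields 3 nonzero rows, so the rank is 3.
Since rank = 3 (the number of vectors), the set is linearly independent.

linearly independent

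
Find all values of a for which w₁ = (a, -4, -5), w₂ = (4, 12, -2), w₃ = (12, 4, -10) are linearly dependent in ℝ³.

The set is linearly dependent precisely when det[w₁; w₂; w₃] = 0.
The determinant works out to 576 - 112*a.
This vanishes exactly when a = 36/7.

a = 36/7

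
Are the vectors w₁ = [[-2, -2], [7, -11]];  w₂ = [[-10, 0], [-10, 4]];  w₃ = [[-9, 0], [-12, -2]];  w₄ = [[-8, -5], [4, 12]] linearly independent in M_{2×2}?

linearly independent

Write each element as a coordinate vector in ℝ⁴ using {E₁₁, E₁₂, E₂₁, E₂₂}.
Form the 4×4 matrix with these as columns; its determinant is 3474.
A nonzero determinant means the columns are linearly independent.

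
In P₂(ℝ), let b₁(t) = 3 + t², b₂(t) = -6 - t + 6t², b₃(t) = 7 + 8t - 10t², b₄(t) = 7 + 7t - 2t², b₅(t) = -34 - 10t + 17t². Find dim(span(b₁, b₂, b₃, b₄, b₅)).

Pass to coordinate vectors with respect to the basis {1, t, t²}.
Apply Gaussian elimination to the matrix whose rows are b₁, b₂, b₃, b₄, b₅.
There are 3 pivot columns, so rank = 3.
(With 5 elements in a 3-dimensional space the rank is at most 3.)

3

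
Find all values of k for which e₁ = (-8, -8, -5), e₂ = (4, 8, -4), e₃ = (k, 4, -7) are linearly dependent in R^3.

Place the vectors as rows of a 3×3 matrix; dependence ⇔ determinant zero.
The determinant works out to 72*k + 16.
This vanishes exactly when k = -2/9.

k = -2/9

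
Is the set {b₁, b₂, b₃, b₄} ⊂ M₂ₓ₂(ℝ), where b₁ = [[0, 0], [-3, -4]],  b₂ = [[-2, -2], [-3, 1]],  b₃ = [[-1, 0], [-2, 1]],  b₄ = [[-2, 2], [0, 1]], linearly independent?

Write each element as a coordinate vector in ℝ⁴ using {E₁₁, E₁₂, E₂₁, E₂₂}.
The matrix [b₁|b₂|b₃|b₄] has determinant -52.
A nonzero determinant means the columns are linearly independent.

linearly independent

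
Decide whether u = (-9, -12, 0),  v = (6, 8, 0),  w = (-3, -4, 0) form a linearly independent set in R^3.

linearly dependent

One vector is a scalar multiple of another, so the set is dependent.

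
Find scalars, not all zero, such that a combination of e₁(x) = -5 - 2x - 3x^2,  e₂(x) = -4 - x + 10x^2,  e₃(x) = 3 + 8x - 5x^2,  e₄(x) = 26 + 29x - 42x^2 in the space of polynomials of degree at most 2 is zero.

Write each element as a vector in ℝ³ using {1, x, x^2}.
Set up α₁e₁ + … + α₄e₄ = 0 and solve the homogeneous system.
The free variable yields coefficients (1, 3, -3, 1) (any nonzero multiple also works).

e₁ + 3e₂ - 3e₃ + e₄ = 0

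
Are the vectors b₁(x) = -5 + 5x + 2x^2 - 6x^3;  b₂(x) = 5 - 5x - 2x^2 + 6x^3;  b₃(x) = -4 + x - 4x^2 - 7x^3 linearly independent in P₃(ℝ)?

linearly dependent

Take coordinates with respect to the standard basis {1, x, …, x^3}.
Place the vectors as rows of a 3×4 matrix and reduce to echelon form.
The reduction yields 2 nonzero rows, so the rank is 2.
Since rank 2 < 3, the set is linearly dependent.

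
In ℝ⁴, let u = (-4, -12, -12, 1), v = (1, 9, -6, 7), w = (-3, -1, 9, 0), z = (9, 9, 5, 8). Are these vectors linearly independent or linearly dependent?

Form the 4×4 matrix with these as columns; its determinant is -10790.
A nonzero determinant means the columns are linearly independent.

linearly independent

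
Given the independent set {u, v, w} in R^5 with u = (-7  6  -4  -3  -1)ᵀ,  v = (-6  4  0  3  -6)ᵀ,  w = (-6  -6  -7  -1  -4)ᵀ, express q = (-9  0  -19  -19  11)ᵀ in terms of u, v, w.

q = 3u - 3v + w

Write q = a₁u + … + a₃w and equate components.
Row-reducing the augmented matrix gives the unique coefficients (a₁, a₂, a₃) = (3, -3, 1).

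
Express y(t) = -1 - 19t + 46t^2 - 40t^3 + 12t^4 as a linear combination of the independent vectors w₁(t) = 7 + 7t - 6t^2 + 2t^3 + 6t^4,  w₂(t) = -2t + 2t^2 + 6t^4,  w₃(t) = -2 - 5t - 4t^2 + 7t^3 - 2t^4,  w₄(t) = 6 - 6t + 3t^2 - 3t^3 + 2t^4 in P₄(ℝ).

y = -3w₁ + 3w₂ - 4w₃ + 2w₄

Identify each element with its coordinate vector in ℝ⁵ via {1, t, …, t^4}.
Since w₁, w₂, w₃, w₄ are independent, the coefficients expressing y are uniquely determined by a linear system.
The system has the unique solution (a₁, …, a₄) = (-3, 3, -4, 2).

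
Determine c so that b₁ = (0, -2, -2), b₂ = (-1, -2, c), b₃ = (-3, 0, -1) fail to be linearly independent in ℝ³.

The vectors are dependent exactly when the determinant of the matrix with rows b₁, b₂, b₃ vanishes.
Expanding, det = 6*c + 14.
This vanishes exactly when c = -7/3.

c = -7/3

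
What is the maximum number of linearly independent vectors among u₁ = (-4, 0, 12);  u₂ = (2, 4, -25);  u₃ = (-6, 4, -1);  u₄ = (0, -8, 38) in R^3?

2

Row-reduce the 4×3 matrix with these as rows.
There are 2 pivot columns, so rank = 2.
(With 4 elements in a 3-dimensional space the rank is at most 3.)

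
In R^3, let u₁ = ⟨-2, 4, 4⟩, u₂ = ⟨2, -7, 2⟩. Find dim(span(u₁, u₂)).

2

Put the 3×2 matrix [u₁|u₂] into echelon form.
Exactly 2 pivots survive; hence the rank is 2.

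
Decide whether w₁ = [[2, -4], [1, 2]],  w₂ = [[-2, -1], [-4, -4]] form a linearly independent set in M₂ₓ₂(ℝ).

linearly independent

Take coordinates with respect to the standard basis {E₁₁, E₁₂, E₂₁, E₂₂}.
Row-reduce the matrix whose columns are w₁, w₂.
The reduction yields 2 nonzero rows, so the rank is 2.
Since rank = 2 (the number of vectors), the set is linearly independent.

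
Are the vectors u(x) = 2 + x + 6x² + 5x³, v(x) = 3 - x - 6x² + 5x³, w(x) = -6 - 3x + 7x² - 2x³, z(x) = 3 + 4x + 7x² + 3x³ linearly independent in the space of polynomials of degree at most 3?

linearly independent

Write each element as a coordinate vector in ℝ⁴ using {1, x, …, x³}.
Place the vectors as rows of a 4×4 matrix and reduce to echelon form.
The reduction yields 4 nonzero rows, so the rank is 4.
Since rank = 4 (the number of vectors), the set is linearly independent.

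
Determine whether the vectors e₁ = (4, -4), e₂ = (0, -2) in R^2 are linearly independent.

linearly independent

The matrix [e₁|e₂] has determinant -8.
A nonzero determinant means the columns are linearly independent.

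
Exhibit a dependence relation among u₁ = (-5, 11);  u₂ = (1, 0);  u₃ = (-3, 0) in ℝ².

3u₂ + u₃ = 0

Row-reduce the matrix with u₁, u₂, u₃ as columns; the null space gives the coefficients.
One solution (up to scaling) is (0, 3, 1).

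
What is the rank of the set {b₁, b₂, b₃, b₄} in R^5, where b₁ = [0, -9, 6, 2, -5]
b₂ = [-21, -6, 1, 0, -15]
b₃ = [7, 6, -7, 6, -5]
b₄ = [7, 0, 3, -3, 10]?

3

Form the matrix with b₁, b₂, b₃, b₄ as columns and reduce.
The echelon form has 3 nonzero rows, so the rank is 3.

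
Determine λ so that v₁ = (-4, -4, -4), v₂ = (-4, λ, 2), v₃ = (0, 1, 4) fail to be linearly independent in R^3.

λ = -5/2

Dependence holds iff the 3×3 matrix [v₁ v₂ v₃] is singular.
Expanding, det = -16*λ - 40.
Solving -16*λ - 40 = 0 yields λ = -5/2.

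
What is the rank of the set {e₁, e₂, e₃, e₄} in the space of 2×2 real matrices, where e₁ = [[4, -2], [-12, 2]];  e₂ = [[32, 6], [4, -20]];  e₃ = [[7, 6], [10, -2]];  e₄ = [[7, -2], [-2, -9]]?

Represent each element by its coordinate vector in ℝ⁴.
Put the 4×4 matrix [e₁|e₂|e₃|e₄] into echelon form.
The echelon form has 3 nonzero rows, so the rank is 3.

rank 3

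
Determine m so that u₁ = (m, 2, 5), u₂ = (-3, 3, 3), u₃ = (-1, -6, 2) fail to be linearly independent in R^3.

The vectors are dependent exactly when the determinant of the matrix with rows u₁, u₂, u₃ vanishes.
Expanding, det = 24*m + 111.
Solving 24*m + 111 = 0 yields m = -37/8.

m = -37/8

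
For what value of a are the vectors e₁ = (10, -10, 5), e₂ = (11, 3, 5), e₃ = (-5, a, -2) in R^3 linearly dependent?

a = -9

Place the vectors as rows of a 3×3 matrix; dependence ⇔ determinant zero.
The determinant works out to 5*a + 45.
Solving 5*a + 45 = 0 yields a = -9.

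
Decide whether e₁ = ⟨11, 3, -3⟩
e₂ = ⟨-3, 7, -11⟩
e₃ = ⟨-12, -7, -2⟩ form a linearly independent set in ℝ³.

linearly independent

Form the 3×3 matrix with these as columns; its determinant is -938.
A nonzero determinant means the columns are linearly independent.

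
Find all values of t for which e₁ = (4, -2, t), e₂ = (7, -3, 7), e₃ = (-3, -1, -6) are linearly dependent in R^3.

t = 29/8

Place the vectors as rows of a 3×3 matrix; dependence ⇔ determinant zero.
Cofactor expansion gives det = 58 - 16*t.
This vanishes exactly when t = 29/8.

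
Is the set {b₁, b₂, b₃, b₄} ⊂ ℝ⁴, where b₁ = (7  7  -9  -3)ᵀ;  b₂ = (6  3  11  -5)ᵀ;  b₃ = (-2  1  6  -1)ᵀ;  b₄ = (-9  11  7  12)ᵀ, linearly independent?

linearly independent

Place the vectors as rows of a 4×4 matrix and reduce to echelon form.
The reduction yields 4 nonzero rows, so the rank is 4.
Since rank = 4 (the number of vectors), the set is linearly independent.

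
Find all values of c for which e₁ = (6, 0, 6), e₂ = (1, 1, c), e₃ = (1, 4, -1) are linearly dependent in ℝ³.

Dependence holds iff the 3×3 matrix [e₁ e₂ e₃] is singular.
The determinant works out to 12 - 24*c.
Setting this to zero gives c = 1/2.

c = 1/2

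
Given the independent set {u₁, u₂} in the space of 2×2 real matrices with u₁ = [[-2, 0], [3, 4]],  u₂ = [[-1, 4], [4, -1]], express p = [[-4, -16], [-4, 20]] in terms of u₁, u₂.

Identify each element with its coordinate vector in ℝ⁴ via {E₁₁, E₁₂, E₂₁, E₂₂}.
Since u₁, u₂ are independent, the coefficients expressing p are uniquely determined by a linear system.
The system has the unique solution (c₁, c₂) = (4, -4).

p = 4u₁ - 4u₂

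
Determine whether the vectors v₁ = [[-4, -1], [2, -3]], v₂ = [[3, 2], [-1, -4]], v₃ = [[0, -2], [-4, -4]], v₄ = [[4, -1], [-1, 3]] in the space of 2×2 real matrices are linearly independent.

linearly independent

Take coordinates with respect to the standard basis {E₁₁, E₁₂, E₂₁, E₂₂}.
The matrix [v₁|v₂|v₃|v₄] has determinant -286.
A nonzero determinant means the columns are linearly independent.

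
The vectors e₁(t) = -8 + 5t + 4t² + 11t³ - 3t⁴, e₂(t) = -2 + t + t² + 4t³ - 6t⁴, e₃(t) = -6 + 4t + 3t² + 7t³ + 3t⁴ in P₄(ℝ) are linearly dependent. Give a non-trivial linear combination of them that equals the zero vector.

Take coordinates with respect to {1, t, …, t⁴}.
Set up α₁e₁ + … + α₃e₃ = 0 and solve the homogeneous system.
A generator of the null space is (1, -1, -1).

e₁ - e₂ - e₃ = 0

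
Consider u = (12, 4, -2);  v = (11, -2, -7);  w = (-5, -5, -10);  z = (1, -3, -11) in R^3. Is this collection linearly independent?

There are 4 vectors in a 3-dimensional space, so they cannot be linearly independent.

linearly dependent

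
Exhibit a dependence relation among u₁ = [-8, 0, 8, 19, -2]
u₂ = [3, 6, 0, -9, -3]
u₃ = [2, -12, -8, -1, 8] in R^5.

u₁ + 2u₂ + u₃ = 0

Row-reduce the matrix with u₁, u₂, u₃ as columns; the null space gives the coefficients.
One solution (up to scaling) is (1, 2, 1).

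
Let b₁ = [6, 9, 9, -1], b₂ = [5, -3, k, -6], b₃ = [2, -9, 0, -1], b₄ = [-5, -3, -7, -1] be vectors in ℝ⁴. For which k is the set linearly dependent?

k = 7/2

The set is linearly dependent precisely when det[b₁; b₂; b₃; b₄] = 0.
The determinant works out to 525 - 150*k.
Setting this to zero gives k = 7/2.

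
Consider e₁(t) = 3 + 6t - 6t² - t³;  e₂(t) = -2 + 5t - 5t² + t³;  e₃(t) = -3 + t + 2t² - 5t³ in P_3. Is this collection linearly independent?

linearly independent

Take coordinates with respect to the standard basis {1, t, …, t³}.
Place the vectors as rows of a 3×4 matrix and reduce to echelon form.
The reduction yields 3 nonzero rows, so the rank is 3.
Since rank = 3 (the number of vectors), the set is linearly independent.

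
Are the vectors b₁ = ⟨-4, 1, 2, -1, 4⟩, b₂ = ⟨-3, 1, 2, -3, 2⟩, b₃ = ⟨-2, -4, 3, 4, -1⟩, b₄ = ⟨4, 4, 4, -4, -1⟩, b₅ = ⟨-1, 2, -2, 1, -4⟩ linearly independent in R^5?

The matrix [b₁|b₂|b₃|b₄|b₅] has determinant 2353.
A nonzero determinant means the columns are linearly independent.

linearly independent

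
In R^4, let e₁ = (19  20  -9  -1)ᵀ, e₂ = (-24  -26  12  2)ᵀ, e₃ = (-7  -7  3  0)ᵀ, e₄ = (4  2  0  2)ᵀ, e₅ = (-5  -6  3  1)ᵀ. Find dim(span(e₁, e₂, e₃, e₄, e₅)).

Form the matrix with e₁, e₂, e₃, e₄, e₅ as columns and reduce.
The echelon form has 2 nonzero rows, so the rank is 2.
(With 5 elements in a 4-dimensional space the rank is at most 4.)

dim = 2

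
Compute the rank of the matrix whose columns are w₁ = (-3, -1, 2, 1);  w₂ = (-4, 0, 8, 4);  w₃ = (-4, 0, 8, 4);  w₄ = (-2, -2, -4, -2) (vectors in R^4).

2

Apply Gaussian elimination to the matrix whose rows are w₁, w₂, w₃, w₄.
Exactly 2 pivots survive; hence the rank is 2.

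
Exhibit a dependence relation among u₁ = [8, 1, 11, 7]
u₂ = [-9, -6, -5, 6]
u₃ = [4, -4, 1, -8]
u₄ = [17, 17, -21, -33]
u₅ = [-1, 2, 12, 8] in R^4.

u₁ + 3u₂ + u₃ + u₄ + 2u₅ = 0

Write the vectors as columns of a matrix and find a nonzero vector in its null space.
One solution (up to scaling) is (1, 3, 1, 1, 2).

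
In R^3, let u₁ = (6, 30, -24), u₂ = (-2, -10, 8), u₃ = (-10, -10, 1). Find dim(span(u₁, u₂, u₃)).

2

Apply Gaussian elimination to the matrix whose rows are u₁, u₂, u₃.
There are 2 pivot columns, so rank = 2.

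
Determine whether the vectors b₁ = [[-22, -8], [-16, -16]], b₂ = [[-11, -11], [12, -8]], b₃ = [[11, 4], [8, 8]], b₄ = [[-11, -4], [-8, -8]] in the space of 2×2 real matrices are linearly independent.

Write each element as a coordinate vector in ℝ⁴ using {E₁₁, E₁₂, E₂₁, E₂₂}.
One vector is a scalar multiple of another, so the set is dependent.

linearly dependent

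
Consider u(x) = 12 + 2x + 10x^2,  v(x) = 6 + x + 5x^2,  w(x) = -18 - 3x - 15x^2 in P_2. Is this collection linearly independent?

Take coordinates with respect to the standard basis {1, x, x^2}.
The matrix [u|v|w] has determinant 0.
A zero determinant means the columns are linearly dependent.

linearly dependent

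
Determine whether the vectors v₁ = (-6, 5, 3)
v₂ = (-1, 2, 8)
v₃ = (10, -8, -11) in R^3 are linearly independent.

Row-reduce the matrix whose columns are v₁, v₂, v₃.
The reduction yields 3 nonzero rows, so the rank is 3.
Since rank = 3 (the number of vectors), the set is linearly independent.

linearly independent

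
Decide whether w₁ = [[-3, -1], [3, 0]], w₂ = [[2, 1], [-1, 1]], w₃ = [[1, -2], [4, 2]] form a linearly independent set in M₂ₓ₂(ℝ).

linearly independent

Write each element as a coordinate vector in ℝ⁴ using {E₁₁, E₁₂, E₂₁, E₂₂}.
Place the vectors as rows of a 3×4 matrix and reduce to echelon form.
The reduction yields 3 nonzero rows, so the rank is 3.
Since rank = 3 (the number of vectors), the set is linearly independent.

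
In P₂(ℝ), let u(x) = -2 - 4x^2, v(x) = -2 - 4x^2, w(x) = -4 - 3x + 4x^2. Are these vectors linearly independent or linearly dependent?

linearly dependent

Take coordinates with respect to the standard basis {1, x, x^2}.
Two of the vectors are equal, giving an immediate dependence.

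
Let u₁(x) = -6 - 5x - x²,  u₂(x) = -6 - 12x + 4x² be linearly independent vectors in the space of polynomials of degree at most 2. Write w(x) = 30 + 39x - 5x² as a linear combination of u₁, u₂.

Take coordinate vectors relative to {1, x, x²}.
Set up the augmented matrix [u₁ | u₂ | w] and row-reduce.
The system has the unique solution (a₁, a₂) = (-3, -2).

w = -3u₁ - 2u₂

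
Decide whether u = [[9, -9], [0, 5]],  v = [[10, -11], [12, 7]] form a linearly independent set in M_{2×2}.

linearly independent

Write each element as a coordinate vector in ℝ⁴ using {E₁₁, E₁₂, E₂₁, E₂₂}.
Row-reduce the matrix whose columns are u, v.
The reduction yields 2 nonzero rows, so the rank is 2.
Since rank = 2 (the number of vectors), the set is linearly independent.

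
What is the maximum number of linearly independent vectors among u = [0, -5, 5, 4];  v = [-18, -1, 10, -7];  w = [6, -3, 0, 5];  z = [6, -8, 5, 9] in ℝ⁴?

Row-reduce the 4×4 matrix with these as rows.
There are 2 pivot columns, so rank = 2.

2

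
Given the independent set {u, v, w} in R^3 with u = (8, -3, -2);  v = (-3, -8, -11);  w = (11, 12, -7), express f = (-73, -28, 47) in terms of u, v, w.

Write f = α₁u + … + α₃w and equate components.
The system has the unique solution (α₁, α₂, α₃) = (-4, -1, -4).

f = -4u - v - 4w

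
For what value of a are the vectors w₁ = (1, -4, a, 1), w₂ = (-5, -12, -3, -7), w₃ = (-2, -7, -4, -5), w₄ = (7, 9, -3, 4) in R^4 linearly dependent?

a = 7/11

The set is linearly dependent precisely when det[w₁; w₂; w₃; w₄] = 0.
The determinant works out to 22*a - 14.
This vanishes exactly when a = 7/11.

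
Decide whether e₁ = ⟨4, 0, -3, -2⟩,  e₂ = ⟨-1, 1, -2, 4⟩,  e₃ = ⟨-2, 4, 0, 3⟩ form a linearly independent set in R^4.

linearly independent

Row-reduce the matrix whose columns are e₁, e₂, e₃.
The reduction yields 3 nonzero rows, so the rank is 3.
Since rank = 3 (the number of vectors), the set is linearly independent.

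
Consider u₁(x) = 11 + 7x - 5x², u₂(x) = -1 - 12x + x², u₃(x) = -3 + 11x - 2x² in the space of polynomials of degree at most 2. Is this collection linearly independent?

linearly independent

Write each element as a coordinate vector in ℝ³ using {1, x, x²}.
Form the 3×3 matrix with these as columns; its determinant is 343.
A nonzero determinant means the columns are linearly independent.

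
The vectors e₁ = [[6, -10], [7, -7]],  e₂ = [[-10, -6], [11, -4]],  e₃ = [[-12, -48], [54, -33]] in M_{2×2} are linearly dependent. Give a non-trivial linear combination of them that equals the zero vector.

Pass to coordinate vectors relative to the basis {E₁₁, E₁₂, E₂₁, E₂₂}.
Write the vectors as columns of a matrix and find a nonzero vector in its null space.
A generator of the null space is (3, 3, -1).

3e₁ + 3e₂ - e₃ = 0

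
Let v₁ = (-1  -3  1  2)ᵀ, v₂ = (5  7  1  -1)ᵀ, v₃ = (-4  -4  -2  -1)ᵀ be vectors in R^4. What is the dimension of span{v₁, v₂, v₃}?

2

Row-reduce the 3×4 matrix with these as rows.
The echelon form has 2 nonzero rows, so the rank is 2.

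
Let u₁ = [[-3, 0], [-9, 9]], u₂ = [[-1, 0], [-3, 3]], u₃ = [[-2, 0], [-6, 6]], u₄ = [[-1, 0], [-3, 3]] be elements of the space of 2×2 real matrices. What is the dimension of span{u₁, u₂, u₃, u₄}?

Pass to coordinate vectors with respect to the basis {E₁₁, E₁₂, E₂₁, E₂₂}.
Form the matrix with u₁, u₂, u₃, u₄ as columns and reduce.
There is 1 pivot column, so rank = 1.

dim = 1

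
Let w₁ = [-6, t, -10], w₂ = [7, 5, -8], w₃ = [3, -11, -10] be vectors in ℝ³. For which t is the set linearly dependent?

t = -38

The set is linearly dependent precisely when det[w₁; w₂; w₃] = 0.
Cofactor expansion gives det = 46*t + 1748.
Setting this to zero gives t = -38.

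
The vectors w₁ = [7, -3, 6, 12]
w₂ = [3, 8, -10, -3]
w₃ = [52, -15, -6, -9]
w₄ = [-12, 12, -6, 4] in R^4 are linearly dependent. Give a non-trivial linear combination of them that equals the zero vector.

Row-reduce the matrix with w₁, w₂, w₃, w₄ as columns; the null space gives the coefficients.
The free variable yields coefficients (1, 3, -1, -3) (any nonzero multiple also works).

w₁ + 3w₂ - w₃ - 3w₄ = 0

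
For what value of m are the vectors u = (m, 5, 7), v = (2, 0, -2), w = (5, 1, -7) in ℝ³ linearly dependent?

m = -17

Place the vectors as rows of a 3×3 matrix; dependence ⇔ determinant zero.
Expanding, det = 2*m + 34.
Solving 2*m + 34 = 0 yields m = -17.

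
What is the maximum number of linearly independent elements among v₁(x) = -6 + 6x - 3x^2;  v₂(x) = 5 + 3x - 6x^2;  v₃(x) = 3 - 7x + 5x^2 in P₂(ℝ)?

3

Represent each element by its coordinate vector in ℝ³.
Apply Gaussian elimination to the matrix whose rows are v₁, v₂, v₃.
Reduction leaves 3 leading entries, giving rank 3.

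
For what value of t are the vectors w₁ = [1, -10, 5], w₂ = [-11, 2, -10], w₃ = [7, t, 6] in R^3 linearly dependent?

The vectors are dependent exactly when the determinant of the matrix with rows w₁, w₂, w₃ vanishes.
Expanding, det = -45*t - 18.
This vanishes exactly when t = -2/5.

t = -2/5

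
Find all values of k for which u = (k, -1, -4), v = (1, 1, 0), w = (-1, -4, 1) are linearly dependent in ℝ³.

k = -13

The set is linearly dependent precisely when det[u; v; w] = 0.
The determinant works out to k + 13.
This vanishes exactly when k = -13.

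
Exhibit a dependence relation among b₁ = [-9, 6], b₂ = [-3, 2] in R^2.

Set up α₁b₁ + α₂b₂ = 0 and solve the homogeneous system.
The free variable yields coefficients (1, -3) (any nonzero multiple also works).

b₁ - 3b₂ = 0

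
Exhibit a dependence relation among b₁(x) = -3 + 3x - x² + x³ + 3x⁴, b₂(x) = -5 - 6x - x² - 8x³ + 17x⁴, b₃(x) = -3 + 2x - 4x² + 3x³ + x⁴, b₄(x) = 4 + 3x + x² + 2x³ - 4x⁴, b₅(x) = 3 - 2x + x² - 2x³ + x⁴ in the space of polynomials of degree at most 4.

2b₁ - b₂ - 2b₄ + 3b₅ = 0

Write each element as a vector in ℝ⁵ using {1, x, …, x⁴}.
Row-reduce the matrix with b₁, b₂, b₃, b₄, b₅ as columns; the null space gives the coefficients.
One solution (up to scaling) is (2, -1, 0, -2, 3).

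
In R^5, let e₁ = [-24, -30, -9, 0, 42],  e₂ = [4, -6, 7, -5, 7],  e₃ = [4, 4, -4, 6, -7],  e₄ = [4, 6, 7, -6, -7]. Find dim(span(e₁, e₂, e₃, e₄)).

Put the 5×4 matrix [e₁|e₂|e₃|e₄] into echelon form.
There are 3 pivot columns, so rank = 3.

dim = 3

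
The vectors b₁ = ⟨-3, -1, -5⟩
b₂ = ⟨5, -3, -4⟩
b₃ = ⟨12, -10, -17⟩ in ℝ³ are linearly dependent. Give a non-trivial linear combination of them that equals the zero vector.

Write the vectors as columns of a matrix and find a nonzero vector in its null space.
One solution (up to scaling) is (1, 3, -1).

b₁ + 3b₂ - b₃ = 0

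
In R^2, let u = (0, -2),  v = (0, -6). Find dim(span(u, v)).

1

Apply Gaussian elimination to the matrix whose rows are u, v.
The echelon form has 1 nonzero row, so the rank is 1.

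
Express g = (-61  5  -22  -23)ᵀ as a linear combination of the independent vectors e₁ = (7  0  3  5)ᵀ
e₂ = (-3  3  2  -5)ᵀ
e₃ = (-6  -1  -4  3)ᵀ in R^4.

Solve the system with e₁, e₂, e₃ as columns and g as the right-hand side.
The system has the unique solution (c₁, c₂, c₃) = (-4, 3, 4).

g = -4e₁ + 3e₂ + 4e₃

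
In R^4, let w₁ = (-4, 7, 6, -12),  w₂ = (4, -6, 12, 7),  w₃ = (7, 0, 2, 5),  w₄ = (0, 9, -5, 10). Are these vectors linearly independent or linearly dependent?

The matrix [w₁|w₂|w₃|w₄] has determinant 15533.
A nonzero determinant means the columns are linearly independent.

linearly independent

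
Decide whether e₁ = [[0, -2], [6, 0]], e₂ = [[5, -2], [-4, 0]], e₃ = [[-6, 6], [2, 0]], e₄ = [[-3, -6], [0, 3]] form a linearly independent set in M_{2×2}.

Take coordinates with respect to the standard basis {E₁₁, E₁₂, E₂₁, E₂₂}.
The matrix [e₁|e₂|e₃|e₄] has determinant 240.
A nonzero determinant means the columns are linearly independent.

linearly independent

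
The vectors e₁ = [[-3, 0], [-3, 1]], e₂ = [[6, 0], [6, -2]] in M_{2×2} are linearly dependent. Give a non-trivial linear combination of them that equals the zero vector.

Pass to coordinate vectors relative to the basis {E₁₁, E₁₂, E₂₁, E₂₂}.
Solve the homogeneous system with e₁, e₂ as columns by row-reducing the coefficient matrix.
The free variable yields coefficients (2, 1) (any nonzero multiple also works).

2e₁ + e₂ = 0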